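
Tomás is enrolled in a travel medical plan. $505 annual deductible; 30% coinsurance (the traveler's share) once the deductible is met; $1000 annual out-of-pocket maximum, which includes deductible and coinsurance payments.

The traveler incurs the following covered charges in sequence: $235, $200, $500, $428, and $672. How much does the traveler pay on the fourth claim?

$128.40

Claim 1 — $235: fully absorbed by the deductible. Cost to traveler: $235. OOP to date $235.
Claim 2 — $200: all of it applies to the deductible. Traveler owes $200 (running OOP $435).
Claim 3 — $500: deductible takes $70, $430 remains; 30% of $430 = $129. Cost to traveler: $199. OOP to date $634.
Claim 4 — $428: deductible met; 30% of $428 = $128.40. Traveler pays $128.40; OOP now $762.40.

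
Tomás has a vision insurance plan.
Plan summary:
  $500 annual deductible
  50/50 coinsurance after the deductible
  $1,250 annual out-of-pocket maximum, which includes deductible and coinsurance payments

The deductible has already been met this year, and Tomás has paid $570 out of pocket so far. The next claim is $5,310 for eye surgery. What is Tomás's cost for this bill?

$680

With the deductible met, the entire $5,310 is subject to coinsurance.
Member's 50% share of $5,310 is $2,655.
Year-to-date out-of-pocket would reach $570 + $2,655 = $3,225, above the $1,250 maximum, so the member pays only $1,250 − $570 = $680.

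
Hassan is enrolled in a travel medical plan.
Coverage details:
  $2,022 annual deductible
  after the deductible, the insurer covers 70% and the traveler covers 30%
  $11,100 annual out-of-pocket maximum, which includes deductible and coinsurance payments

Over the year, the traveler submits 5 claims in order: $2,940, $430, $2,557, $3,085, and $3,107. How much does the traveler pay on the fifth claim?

Bill 1, $2,940: $2,022 to deductible, leaving $918; coinsurance $918 × 30% = $275.40. Traveler pays $2,297.40; OOP now $2,297.40.
Bill 2, $430: deductible already satisfied, so traveler's share is 30% × $430 = $129. Traveler pays $129; OOP now $2,426.40.
Bill 3, $2,557: deductible already satisfied, so traveler's share is 30% × $2,557 = $767.10. Traveler pays $767.10; OOP now $3,193.50.
Bill 4, $3,085: 30% coinsurance on $3,085 = $925.50. Cost to traveler: $925.50. OOP to date $4,119.
Bill 5, $3,107: 30% coinsurance on $3,107 = $932.10. Traveler owes $932.10 (running OOP $5,051.10).

$932.10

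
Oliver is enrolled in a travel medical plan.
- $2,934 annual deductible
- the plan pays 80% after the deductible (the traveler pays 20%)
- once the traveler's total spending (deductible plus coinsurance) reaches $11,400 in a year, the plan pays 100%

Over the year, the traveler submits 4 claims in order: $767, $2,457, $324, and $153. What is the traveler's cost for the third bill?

Claim 1 — $767: entire amount goes to the deductible. Traveler pays $767; OOP now $767.
Claim 2 — $2,457: $2,167 finishes the deductible; $290 goes to coinsurance; coinsurance $290 × 20% = $58. Traveler owes $2,225 (running OOP $2,992).
Claim 3 — $324: 20% coinsurance on $324 = $64.80. Traveler owes $64.80 (running OOP $3,056.80).

$64.80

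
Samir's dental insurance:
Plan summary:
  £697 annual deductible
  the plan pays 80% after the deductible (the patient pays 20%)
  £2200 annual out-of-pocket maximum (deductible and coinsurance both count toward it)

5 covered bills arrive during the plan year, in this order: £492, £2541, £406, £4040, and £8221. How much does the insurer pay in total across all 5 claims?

#1 (£492): all of it applies to the deductible. Patient pays £492; OOP now £492. Insurer: £492 − £492 = £0.
#2 (£2541): £205 finishes the deductible; £2336 goes to coinsurance; coinsurance £2336 × 20% = £467.20. Cost to patient: £672.20. OOP to date £1164.20. Plan pays £2541 − £672.20 = £1868.80.
#3 (£406): deductible met; 20% of £406 = £81.20. Patient owes £81.20 (running OOP £1245.40). Plan pays £406 − £81.20 = £324.80.
#4 (£4040): deductible already satisfied, so patient's share is 20% × £4040 = £808. Cost to patient: £808. OOP to date £2053.40. Plan pays £4040 − £808 = £3232.
#5 (£8221): deductible already satisfied, so patient's share is 20% × £8221 = £1644.20. Adding that to £2053.40 gives £3697.60, past the £2200 cap; patient pays only £2200 − £2053.40 = £146.60. Insurer: £8221 − £146.60 = £8074.40.
Insurer total = bills − patient's total = £15700 − £2200 = £13500.

£13500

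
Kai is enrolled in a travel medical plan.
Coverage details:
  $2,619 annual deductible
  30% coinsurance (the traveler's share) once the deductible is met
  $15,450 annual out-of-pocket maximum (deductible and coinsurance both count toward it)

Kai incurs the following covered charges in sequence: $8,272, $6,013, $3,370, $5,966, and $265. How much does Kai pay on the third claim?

$1,011

Claim 1 ($8,272): $2,619 to deductible, leaving $5,653; 30% of $5,653 = $1,695.90. Cost to traveler: $4,314.90. OOP to date $4,314.90.
Claim 2 ($6,013): 30% coinsurance on $6,013 = $1,803.90. Cost to traveler: $1,803.90. OOP to date $6,118.80.
Claim 3 ($3,370): deductible already satisfied, so traveler's share is 30% × $3,370 = $1,011. Cost to traveler: $1,011. OOP to date $7,129.80.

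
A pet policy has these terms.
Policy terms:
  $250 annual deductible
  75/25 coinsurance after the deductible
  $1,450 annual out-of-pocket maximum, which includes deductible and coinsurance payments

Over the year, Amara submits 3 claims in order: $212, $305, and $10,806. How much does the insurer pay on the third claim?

Claim 1 ($212): fully absorbed by the deductible. Owner owes $212 (running OOP $212). Insurer: $212 − $212 = $0.
Claim 2 ($305): deductible takes $38, $267 remains; owner's 25% is $66.75. Owner owes $104.75 (running OOP $316.75). Insurer: $305 − $104.75 = $200.25.
Claim 3 ($10,806): 25% coinsurance on $10,806 = $2,701.50. OOP would hit $3,018.25 > $1,450, so the cap limits the owner to $1,450 − $316.75 = $1,133.25. Insurer: $10,806 − $1,133.25 = $9,672.75.

$9,672.75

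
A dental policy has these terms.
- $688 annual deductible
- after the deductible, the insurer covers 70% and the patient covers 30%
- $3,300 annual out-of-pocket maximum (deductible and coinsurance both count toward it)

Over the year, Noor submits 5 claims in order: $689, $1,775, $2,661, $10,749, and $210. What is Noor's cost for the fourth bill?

Bill 1, $689: $688 finishes the deductible; $1 goes to coinsurance; 30% of $1 = $0.30. Patient owes $688.30 (running OOP $688.30).
Bill 2, $1,775: deductible met; 30% of $1,775 = $532.50. Cost to patient: $532.50. OOP to date $1,220.80.
Bill 3, $2,661: 30% coinsurance on $2,661 = $798.30. Cost to patient: $798.30. OOP to date $2,019.10.
Bill 4, $10,749: 30% coinsurance on $10,749 = $3,224.70. OOP would hit $5,243.80 > $3,300, so the cap limits the patient to $3,300 − $2,019.10 = $1,280.90.

$1,280.90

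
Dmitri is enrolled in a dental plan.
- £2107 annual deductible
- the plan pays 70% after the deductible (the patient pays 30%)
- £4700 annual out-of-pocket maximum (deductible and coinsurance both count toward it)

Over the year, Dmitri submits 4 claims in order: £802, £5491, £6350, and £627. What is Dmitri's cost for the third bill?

£1337.20

Bill 1, £802: fully absorbed by the deductible. Cost to patient: £802. OOP to date £802.
Bill 2, £5491: £1305 finishes the deductible; £4186 goes to coinsurance; patient's 30% is £1255.80. Patient owes £2560.80 (running OOP £3362.80).
Bill 3, £6350: deductible already satisfied, so patient's share is 30% × £6350 = £1905. Adding that to £3362.80 gives £5267.80, past the £4700 cap; patient pays only £4700 − £3362.80 = £1337.20.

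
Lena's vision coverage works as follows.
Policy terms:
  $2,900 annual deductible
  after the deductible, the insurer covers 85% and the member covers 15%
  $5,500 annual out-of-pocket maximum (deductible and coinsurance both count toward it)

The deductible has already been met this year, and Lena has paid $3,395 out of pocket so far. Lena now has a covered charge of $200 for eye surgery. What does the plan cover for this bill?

$170

With the deductible met, the entire $200 is subject to coinsurance.
Coinsurance: $200 × 15% = $30.
Cumulative spending $3,395 + $30 = $3,425 stays under the $5,500 maximum.
The plan picks up $200 − $30 = $170.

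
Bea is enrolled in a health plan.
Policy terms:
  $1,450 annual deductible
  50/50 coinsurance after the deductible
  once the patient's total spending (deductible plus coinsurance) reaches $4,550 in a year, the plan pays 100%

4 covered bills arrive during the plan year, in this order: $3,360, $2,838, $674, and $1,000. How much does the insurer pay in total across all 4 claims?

Claim 1 ($3,360): $1,450 finishes the deductible; $1,910 goes to coinsurance; patient's 50% is $955. Patient owes $2,405 (running OOP $2,405). Insurer: $3,360 − $2,405 = $955.
Claim 2 ($2,838): deductible met; 50% of $2,838 = $1,419. Patient owes $1,419 (running OOP $3,824). Insurer: $2,838 − $1,419 = $1,419.
Claim 3 ($674): 50% coinsurance on $674 = $337. Patient owes $337 (running OOP $4,161). Insurer: $674 − $337 = $337.
Claim 4 ($1,000): deductible met; 50% of $1,000 = $500. OOP would hit $4,661 > $4,550, so the cap limits the patient to $4,550 − $4,161 = $389. Plan pays $1,000 − $389 = $611.
Insurer total = bills − patient's total = $7,872 − $4,550 = $3,322.

$3,322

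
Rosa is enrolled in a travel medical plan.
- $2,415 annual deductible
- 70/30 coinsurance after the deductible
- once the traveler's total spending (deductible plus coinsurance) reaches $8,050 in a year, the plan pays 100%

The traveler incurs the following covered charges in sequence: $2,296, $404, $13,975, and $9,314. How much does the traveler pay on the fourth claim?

$1,357

Claim 1 ($2,296): all of it applies to the deductible. Traveler pays $2,296; OOP now $2,296.
Claim 2 ($404): deductible takes $119, $285 remains; traveler's 30% is $85.50. Cost to traveler: $204.50. OOP to date $2,500.50.
Claim 3 ($13,975): deductible already satisfied, so traveler's share is 30% × $13,975 = $4,192.50. Traveler pays $4,192.50; OOP now $6,693.
Claim 4 ($9,314): deductible already satisfied, so traveler's share is 30% × $9,314 = $2,794.20. Adding that to $6,693 gives $9,487.20, past the $8,050 cap; traveler pays only $8,050 − $6,693 = $1,357.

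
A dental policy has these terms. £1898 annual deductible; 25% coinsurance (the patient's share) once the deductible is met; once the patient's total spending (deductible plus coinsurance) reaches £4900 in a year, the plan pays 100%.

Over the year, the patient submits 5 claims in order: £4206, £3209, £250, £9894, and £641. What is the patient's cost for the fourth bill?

Claim 1 (£4206): £1898 finishes the deductible; £2308 goes to coinsurance; 25% of £2308 = £577. Patient pays £2475; OOP now £2475.
Claim 2 (£3209): deductible already satisfied, so patient's share is 25% × £3209 = £802.25. Cost to patient: £802.25. OOP to date £3277.25.
Claim 3 (£250): deductible already satisfied, so patient's share is 25% × £250 = £62.50. Cost to patient: £62.50. OOP to date £3339.75.
Claim 4 (£9894): deductible already satisfied, so patient's share is 25% × £9894 = £2473.50. That would push OOP to £5813.25, over the £4900 cap, so patient pays £4900 − £3339.75 = £1560.25.

£1560.25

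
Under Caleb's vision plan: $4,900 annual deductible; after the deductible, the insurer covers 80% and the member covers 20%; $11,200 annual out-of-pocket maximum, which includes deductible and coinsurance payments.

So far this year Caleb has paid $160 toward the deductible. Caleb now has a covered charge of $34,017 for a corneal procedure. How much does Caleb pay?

Deductible still to meet: $4,900 − $160 = $4,740.
After the $4,740 deductible portion, $34,017 − $4,740 = $29,277 is subject to coinsurance.
20% of $29,277 = $5,855.40 falls to the member.
So the member owes $4,740 + $5,855.40 = $10,595.40 before any cap.
Total out-of-pocket so far would be $160 + $10,595.40 = $10,755.40, below the $11,200 cap — no reduction.

$10,595.40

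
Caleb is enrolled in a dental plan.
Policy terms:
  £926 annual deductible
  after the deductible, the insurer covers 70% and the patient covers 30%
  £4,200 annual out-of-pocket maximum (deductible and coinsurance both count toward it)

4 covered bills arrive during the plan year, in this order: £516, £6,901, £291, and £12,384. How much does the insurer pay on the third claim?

£203.70

#1 (£516): all of it applies to the deductible. Patient pays £516; OOP now £516. Insurer: £516 − £516 = £0.
#2 (£6,901): £410 finishes the deductible; £6,491 goes to coinsurance; 30% of £6,491 = £1,947.30. Patient pays £2,357.30; OOP now £2,873.30. Plan pays £6,901 − £2,357.30 = £4,543.70.
#3 (£291): deductible already satisfied, so patient's share is 30% × £291 = £87.30. Patient pays £87.30; OOP now £2,960.60. Insurer: £291 − £87.30 = £203.70.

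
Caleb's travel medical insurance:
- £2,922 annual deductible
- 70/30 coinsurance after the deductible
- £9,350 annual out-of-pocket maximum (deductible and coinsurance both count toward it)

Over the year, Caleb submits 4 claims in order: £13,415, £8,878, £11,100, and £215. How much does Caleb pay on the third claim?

£616.70

Claim 1 — £13,415: £2,922 finishes the deductible; £10,493 goes to coinsurance; 30% of £10,493 = £3,147.90. Traveler pays £6,069.90; OOP now £6,069.90.
Claim 2 — £8,878: 30% coinsurance on £8,878 = £2,663.40. Traveler owes £2,663.40 (running OOP £8,733.30).
Claim 3 — £11,100: deductible met; 30% of £11,100 = £3,330. OOP would hit £12,063.30 > £9,350, so the cap limits the traveler to £9,350 − £8,733.30 = £616.70.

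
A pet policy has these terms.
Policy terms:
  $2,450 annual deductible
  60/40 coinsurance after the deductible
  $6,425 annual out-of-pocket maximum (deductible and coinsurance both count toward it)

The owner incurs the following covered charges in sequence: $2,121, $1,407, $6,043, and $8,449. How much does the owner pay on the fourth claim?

Bill 1, $2,121: fully absorbed by the deductible. Cost to owner: $2,121. OOP to date $2,121.
Bill 2, $1,407: deductible takes $329, $1,078 remains; owner's 40% is $431.20. Cost to owner: $760.20. OOP to date $2,881.20.
Bill 3, $6,043: deductible already satisfied, so owner's share is 40% × $6,043 = $2,417.20. Owner owes $2,417.20 (running OOP $5,298.40).
Bill 4, $8,449: 40% coinsurance on $8,449 = $3,379.60. Adding that to $5,298.40 gives $8,678, past the $6,425 cap; owner pays only $6,425 − $5,298.40 = $1,126.60.

$1,126.60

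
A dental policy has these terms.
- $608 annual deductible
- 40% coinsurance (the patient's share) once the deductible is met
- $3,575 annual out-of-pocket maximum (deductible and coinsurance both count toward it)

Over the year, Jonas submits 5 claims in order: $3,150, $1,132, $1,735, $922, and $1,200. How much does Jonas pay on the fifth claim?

$434.60

Bill 1, $3,150: deductible takes $608, $2,542 remains; patient's 40% is $1,016.80. Patient pays $1,624.80; OOP now $1,624.80.
Bill 2, $1,132: 40% coinsurance on $1,132 = $452.80. Cost to patient: $452.80. OOP to date $2,077.60.
Bill 3, $1,735: 40% coinsurance on $1,735 = $694. Cost to patient: $694. OOP to date $2,771.60.
Bill 4, $922: 40% coinsurance on $922 = $368.80. Cost to patient: $368.80. OOP to date $3,140.40.
Bill 5, $1,200: deductible already satisfied, so patient's share is 40% × $1,200 = $480. Adding that to $3,140.40 gives $3,620.40, past the $3,575 cap; patient pays only $3,575 − $3,140.40 = $434.60.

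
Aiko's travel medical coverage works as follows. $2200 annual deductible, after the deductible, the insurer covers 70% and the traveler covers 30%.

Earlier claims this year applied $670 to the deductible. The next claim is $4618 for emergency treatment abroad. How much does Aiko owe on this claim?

Deductible still to meet: $2200 − $670 = $1530.
That leaves $4618 − $1530 = $3088 for coinsurance.
Traveler's 30% share of $3088 is $926.40.
So the traveler owes $1530 + $926.40 = $2456.40.

$2456.40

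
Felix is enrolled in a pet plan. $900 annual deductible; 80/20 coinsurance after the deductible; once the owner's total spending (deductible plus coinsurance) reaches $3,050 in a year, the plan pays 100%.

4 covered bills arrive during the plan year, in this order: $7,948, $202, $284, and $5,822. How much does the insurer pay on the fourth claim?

$5,178.80

Claim 1 ($7,948): $900 to deductible, leaving $7,048; 20% of $7,048 = $1,409.60. Owner pays $2,309.60; OOP now $2,309.60. Plan pays $7,948 − $2,309.60 = $5,638.40.
Claim 2 ($202): deductible already satisfied, so owner's share is 20% × $202 = $40.40. Cost to owner: $40.40. OOP to date $2,350. Plan pays $202 − $40.40 = $161.60.
Claim 3 ($284): deductible already satisfied, so owner's share is 20% × $284 = $56.80. Owner owes $56.80 (running OOP $2,406.80). Insurer: $284 − $56.80 = $227.20.
Claim 4 ($5,822): 20% coinsurance on $5,822 = $1,164.40. That would push OOP to $3,571.20, over the $3,050 cap, so owner pays $3,050 − $2,406.80 = $643.20. Plan pays $5,822 − $643.20 = $5,178.80.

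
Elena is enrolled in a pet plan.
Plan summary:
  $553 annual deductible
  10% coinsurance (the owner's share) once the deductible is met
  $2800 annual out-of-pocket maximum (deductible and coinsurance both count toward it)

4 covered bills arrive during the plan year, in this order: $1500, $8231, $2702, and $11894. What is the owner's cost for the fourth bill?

#1 ($1500): $553 finishes the deductible; $947 goes to coinsurance; owner's 10% is $94.70. Owner owes $647.70 (running OOP $647.70).
#2 ($8231): deductible met; 10% of $8231 = $823.10. Owner owes $823.10 (running OOP $1470.80).
#3 ($2702): 10% coinsurance on $2702 = $270.20. Owner owes $270.20 (running OOP $1741).
#4 ($11894): deductible met; 10% of $11894 = $1189.40. OOP would hit $2930.40 > $2800, so the cap limits the owner to $2800 − $1741 = $1059.

$1059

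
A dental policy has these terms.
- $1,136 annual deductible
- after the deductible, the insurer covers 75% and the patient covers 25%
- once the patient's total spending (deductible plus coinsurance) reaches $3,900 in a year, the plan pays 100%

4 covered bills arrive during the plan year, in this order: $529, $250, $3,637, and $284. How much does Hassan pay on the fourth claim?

Bill 1, $529: entire amount goes to the deductible. Patient owes $529 (running OOP $529).
Bill 2, $250: all of it applies to the deductible. Cost to patient: $250. OOP to date $779.
Bill 3, $3,637: $357 to deductible, leaving $3,280; 25% of $3,280 = $820. Patient owes $1,177 (running OOP $1,956).
Bill 4, $284: 25% coinsurance on $284 = $71. Cost to patient: $71. OOP to date $2,027.

$71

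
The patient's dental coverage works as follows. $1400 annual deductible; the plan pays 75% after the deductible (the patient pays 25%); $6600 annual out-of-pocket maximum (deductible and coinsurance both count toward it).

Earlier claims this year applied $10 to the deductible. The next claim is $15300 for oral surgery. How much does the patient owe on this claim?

Deductible still to meet: $1400 − $10 = $1390.
The remaining $13910 (= $15300 − $1390) moves to coinsurance.
Patient's 25% share of $13910 is $3477.50.
That puts the patient's cost at $1390 + $3477.50 = $4867.50 before any cap.
Year-to-date out-of-pocket becomes $10 + $4867.50 = $4877.50, still under the $6600 maximum, so no cap applies.

$4867.50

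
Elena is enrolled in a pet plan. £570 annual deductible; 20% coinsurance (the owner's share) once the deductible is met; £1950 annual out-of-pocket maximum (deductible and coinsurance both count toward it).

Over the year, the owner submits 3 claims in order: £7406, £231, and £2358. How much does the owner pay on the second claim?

£12.80

Bill 1, £7406: £570 finishes the deductible; £6836 goes to coinsurance; coinsurance £6836 × 20% = £1367.20. Cost to owner: £1937.20. OOP to date £1937.20.
Bill 2, £231: deductible already satisfied, so owner's share is 20% × £231 = £46.20. Adding that to £1937.20 gives £1983.40, past the £1950 cap; owner pays only £1950 − £1937.20 = £12.80.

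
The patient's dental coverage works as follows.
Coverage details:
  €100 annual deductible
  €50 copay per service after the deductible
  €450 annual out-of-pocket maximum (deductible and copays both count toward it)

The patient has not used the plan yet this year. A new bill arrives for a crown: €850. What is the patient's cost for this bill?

€150

Nothing has been paid toward the €100 deductible, so the first €100 of this charge is applied there.
After the €100 deductible portion, €850 − €100 = €750 is subject to the copay.
Copay on this service: €50.
So the patient owes €100 + €50 = €150 before any cap.
Year-to-date out-of-pocket becomes €0 + €150 = €150, still under the €450 maximum, so no cap applies.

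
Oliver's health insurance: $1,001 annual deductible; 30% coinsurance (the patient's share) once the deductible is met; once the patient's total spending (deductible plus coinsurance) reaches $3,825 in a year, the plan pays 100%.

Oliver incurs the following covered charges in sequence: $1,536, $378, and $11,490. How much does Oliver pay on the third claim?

Bill 1, $1,536: deductible takes $1,001, $535 remains; coinsurance $535 × 30% = $160.50. Patient owes $1,161.50 (running OOP $1,161.50).
Bill 2, $378: 30% coinsurance on $378 = $113.40. Patient pays $113.40; OOP now $1,274.90.
Bill 3, $11,490: deductible already satisfied, so patient's share is 30% × $11,490 = $3,447. That would push OOP to $4,721.90, over the $3,825 cap, so patient pays $3,825 − $1,274.90 = $2,550.10.

$2,550.10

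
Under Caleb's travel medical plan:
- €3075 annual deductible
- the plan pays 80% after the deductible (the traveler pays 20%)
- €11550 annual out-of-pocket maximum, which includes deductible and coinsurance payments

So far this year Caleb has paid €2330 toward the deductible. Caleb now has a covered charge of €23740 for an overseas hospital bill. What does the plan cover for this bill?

€18396

Remaining deductible: €3075 − €2330 = €745.
The remaining €22995 (= €23740 − €745) moves to coinsurance.
Traveler's 20% share of €22995 is €4599.
So the traveler owes €745 + €4599 = €5344 before any cap.
Total out-of-pocket so far would be €2330 + €5344 = €7674, below the €11550 cap — no reduction.
The plan picks up €23740 − €5344 = €18396.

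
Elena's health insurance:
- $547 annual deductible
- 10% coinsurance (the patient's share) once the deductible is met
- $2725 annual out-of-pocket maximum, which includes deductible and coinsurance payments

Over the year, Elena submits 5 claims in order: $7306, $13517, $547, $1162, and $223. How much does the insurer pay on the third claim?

$492.30

Bill 1, $7306: $547 finishes the deductible; $6759 goes to coinsurance; patient's 10% is $675.90. Cost to patient: $1222.90. OOP to date $1222.90. Insurer: $7306 − $1222.90 = $6083.10.
Bill 2, $13517: 10% coinsurance on $13517 = $1351.70. Patient owes $1351.70 (running OOP $2574.60). Plan pays $13517 − $1351.70 = $12165.30.
Bill 3, $547: 10% coinsurance on $547 = $54.70. Patient owes $54.70 (running OOP $2629.30). Plan pays $547 − $54.70 = $492.30.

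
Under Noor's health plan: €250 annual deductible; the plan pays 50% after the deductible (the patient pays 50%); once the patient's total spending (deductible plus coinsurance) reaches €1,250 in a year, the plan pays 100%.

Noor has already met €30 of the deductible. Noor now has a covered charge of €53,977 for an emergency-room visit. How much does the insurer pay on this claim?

€52,757

€30 of the €250 deductible is already met, leaving €220.
That leaves €53,977 − €220 = €53,757 for coinsurance.
Patient's 50% share of €53,757 is €26,878.50.
Patient responsibility before any cap: €220 + €26,878.50 = €27,098.50.
That would bring total out-of-pocket to €27,128.50, past the €1,250 cap. The patient is capped at €1,250 − €30 = €1,220 on this claim.
Insurer pays the balance: €53,977 − €1,220 = €52,757.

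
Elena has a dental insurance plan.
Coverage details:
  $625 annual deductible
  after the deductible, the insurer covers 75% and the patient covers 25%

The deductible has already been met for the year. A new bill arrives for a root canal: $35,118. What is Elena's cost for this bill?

The deductible is already satisfied, so the full bill goes to coinsurance.
Patient's 25% share of $35,118 is $8,779.50.

$8,779.50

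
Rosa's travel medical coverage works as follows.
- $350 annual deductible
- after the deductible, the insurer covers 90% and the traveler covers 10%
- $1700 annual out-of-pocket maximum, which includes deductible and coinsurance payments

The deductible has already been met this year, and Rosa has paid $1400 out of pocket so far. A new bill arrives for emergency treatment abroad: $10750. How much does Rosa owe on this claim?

$300

The deductible is already satisfied, so the full bill goes to coinsurance.
Coinsurance: $10750 × 10% = $1075.
That would bring total out-of-pocket to $2475, past the $1700 cap. The traveler is capped at $1700 − $1400 = $300 on this claim.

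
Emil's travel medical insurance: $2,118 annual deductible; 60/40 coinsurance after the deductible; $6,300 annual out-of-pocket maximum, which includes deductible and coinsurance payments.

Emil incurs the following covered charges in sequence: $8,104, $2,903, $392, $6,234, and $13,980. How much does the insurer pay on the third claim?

$235.20

#1 ($8,104): deductible takes $2,118, $5,986 remains; 40% of $5,986 = $2,394.40. Traveler pays $4,512.40; OOP now $4,512.40. Plan pays $8,104 − $4,512.40 = $3,591.60.
#2 ($2,903): deductible met; 40% of $2,903 = $1,161.20. Cost to traveler: $1,161.20. OOP to date $5,673.60. Plan pays $2,903 − $1,161.20 = $1,741.80.
#3 ($392): 40% coinsurance on $392 = $156.80. Cost to traveler: $156.80. OOP to date $5,830.40. Plan pays $392 − $156.80 = $235.20.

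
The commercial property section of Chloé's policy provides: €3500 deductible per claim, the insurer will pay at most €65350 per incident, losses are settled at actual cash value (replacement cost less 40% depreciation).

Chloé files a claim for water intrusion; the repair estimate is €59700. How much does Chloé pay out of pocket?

€27380

At 40% depreciation, ACV = €59700 − €23880 = €35820.
Subtract the deductible: €35820 − €3500 = €32320.
€32320 ≤ €65350, so the limit doesn't bind; insurer pays €32320.
The business bears the rest of the original loss: €59700 − €32320 = €27380.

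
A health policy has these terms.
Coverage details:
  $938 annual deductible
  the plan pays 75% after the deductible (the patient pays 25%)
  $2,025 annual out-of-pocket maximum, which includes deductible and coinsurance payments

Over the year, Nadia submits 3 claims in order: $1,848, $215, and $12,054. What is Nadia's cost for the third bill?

Claim 1 — $1,848: $938 to deductible, leaving $910; coinsurance $910 × 25% = $227.50. Cost to patient: $1,165.50. OOP to date $1,165.50.
Claim 2 — $215: deductible met; 25% of $215 = $53.75. Patient owes $53.75 (running OOP $1,219.25).
Claim 3 — $12,054: 25% coinsurance on $12,054 = $3,013.50. That would push OOP to $4,232.75, over the $2,025 cap, so patient pays $2,025 − $1,219.25 = $805.75.

$805.75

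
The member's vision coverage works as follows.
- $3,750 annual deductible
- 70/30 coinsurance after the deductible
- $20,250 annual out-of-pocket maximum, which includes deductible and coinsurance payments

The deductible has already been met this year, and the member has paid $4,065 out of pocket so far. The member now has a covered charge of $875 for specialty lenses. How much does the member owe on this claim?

$262.50

The deductible is already satisfied, so the full bill goes to coinsurance.
Coinsurance: $875 × 30% = $262.50.
Total out-of-pocket so far would be $4,065 + $262.50 = $4,327.50, below the $20,250 cap — no reduction.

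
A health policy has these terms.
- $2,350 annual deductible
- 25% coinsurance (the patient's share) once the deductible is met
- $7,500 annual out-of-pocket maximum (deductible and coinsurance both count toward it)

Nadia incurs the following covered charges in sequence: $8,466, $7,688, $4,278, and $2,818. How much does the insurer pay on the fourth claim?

$2,188.50

#1 ($8,466): deductible takes $2,350, $6,116 remains; patient's 25% is $1,529. Patient owes $3,879 (running OOP $3,879). Insurer: $8,466 − $3,879 = $4,587.
#2 ($7,688): deductible already satisfied, so patient's share is 25% × $7,688 = $1,922. Patient pays $1,922; OOP now $5,801. Plan pays $7,688 − $1,922 = $5,766.
#3 ($4,278): 25% coinsurance on $4,278 = $1,069.50. Patient owes $1,069.50 (running OOP $6,870.50). Insurer: $4,278 − $1,069.50 = $3,208.50.
#4 ($2,818): deductible met; 25% of $2,818 = $704.50. Adding that to $6,870.50 gives $7,575, past the $7,500 cap; patient pays only $7,500 − $6,870.50 = $629.50. Plan pays $2,818 − $629.50 = $2,188.50.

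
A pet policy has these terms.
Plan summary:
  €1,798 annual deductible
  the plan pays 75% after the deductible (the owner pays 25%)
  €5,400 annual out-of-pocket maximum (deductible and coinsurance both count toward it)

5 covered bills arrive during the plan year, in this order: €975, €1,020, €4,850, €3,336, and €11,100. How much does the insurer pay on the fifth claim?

#1 (€975): all of it applies to the deductible. Owner pays €975; OOP now €975. Insurer: €975 − €975 = €0.
#2 (€1,020): €823 to deductible, leaving €197; 25% of €197 = €49.25. Owner pays €872.25; OOP now €1,847.25. Plan pays €1,020 − €872.25 = €147.75.
#3 (€4,850): deductible already satisfied, so owner's share is 25% × €4,850 = €1,212.50. Owner owes €1,212.50 (running OOP €3,059.75). Plan pays €4,850 − €1,212.50 = €3,637.50.
#4 (€3,336): deductible already satisfied, so owner's share is 25% × €3,336 = €834. Owner owes €834 (running OOP €3,893.75). Insurer: €3,336 − €834 = €2,502.
#5 (€11,100): 25% coinsurance on €11,100 = €2,775. That would push OOP to €6,668.75, over the €5,400 cap, so owner pays €5,400 − €3,893.75 = €1,506.25. Insurer: €11,100 − €1,506.25 = €9,593.75.

€9,593.75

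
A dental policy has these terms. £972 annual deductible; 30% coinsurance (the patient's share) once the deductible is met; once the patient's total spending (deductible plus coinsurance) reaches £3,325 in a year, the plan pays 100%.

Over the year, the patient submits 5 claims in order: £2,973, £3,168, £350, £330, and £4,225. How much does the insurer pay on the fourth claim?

£231

Claim 1 (£2,973): £972 to deductible, leaving £2,001; patient's 30% is £600.30. Cost to patient: £1,572.30. OOP to date £1,572.30. Insurer: £2,973 − £1,572.30 = £1,400.70.
Claim 2 (£3,168): 30% coinsurance on £3,168 = £950.40. Cost to patient: £950.40. OOP to date £2,522.70. Plan pays £3,168 − £950.40 = £2,217.60.
Claim 3 (£350): 30% coinsurance on £350 = £105. Patient pays £105; OOP now £2,627.70. Insurer: £350 − £105 = £245.
Claim 4 (£330): 30% coinsurance on £330 = £99. Cost to patient: £99. OOP to date £2,726.70. Plan pays £330 − £99 = £231.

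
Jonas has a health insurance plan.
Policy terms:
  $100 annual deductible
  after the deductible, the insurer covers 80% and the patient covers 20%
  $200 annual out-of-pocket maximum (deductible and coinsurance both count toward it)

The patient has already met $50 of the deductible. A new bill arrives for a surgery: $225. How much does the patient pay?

$85

$50 of the $100 deductible is already met, leaving $50.
That leaves $225 − $50 = $175 for coinsurance.
20% of $175 = $35 falls to the patient.
That puts the patient's cost at $50 + $35 = $85 before any cap.
Cumulative spending $50 + $85 = $135 stays under the $200 maximum.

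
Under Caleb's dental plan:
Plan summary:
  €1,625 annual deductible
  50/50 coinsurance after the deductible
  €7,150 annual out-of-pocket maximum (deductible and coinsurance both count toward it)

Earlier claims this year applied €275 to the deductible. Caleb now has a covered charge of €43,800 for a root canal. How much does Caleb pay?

€275 of the €1,625 deductible is already met, leaving €1,350.
That leaves €43,800 − €1,350 = €42,450 for coinsurance.
50% of €42,450 = €21,225 falls to the patient.
Patient responsibility before any cap: €1,350 + €21,225 = €22,575.
Adding €22,575 to the €275 already spent would give €22,850, which exceeds the €7,150 cap; the patient pays just €7,150 − €275 = €6,875.

€6,875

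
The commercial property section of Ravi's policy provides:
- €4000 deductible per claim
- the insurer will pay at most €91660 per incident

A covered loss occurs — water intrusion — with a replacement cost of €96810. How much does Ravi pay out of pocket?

€5150

Subtract the deductible: €96810 − €4000 = €92810.
€92810 exceeds the €91660 limit, so the insurer pays the limit: €91660.
Business's share is the uncovered remainder: €96810 − €91660 = €5150.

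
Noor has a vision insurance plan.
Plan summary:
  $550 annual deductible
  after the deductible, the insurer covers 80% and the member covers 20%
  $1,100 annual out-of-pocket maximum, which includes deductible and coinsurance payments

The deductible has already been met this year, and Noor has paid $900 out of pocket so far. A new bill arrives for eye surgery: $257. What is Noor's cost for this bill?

$51.40

With the deductible met, the entire $257 is subject to coinsurance.
Coinsurance: $257 × 20% = $51.40.
Year-to-date out-of-pocket becomes $900 + $51.40 = $951.40, still under the $1,100 maximum, so no cap applies.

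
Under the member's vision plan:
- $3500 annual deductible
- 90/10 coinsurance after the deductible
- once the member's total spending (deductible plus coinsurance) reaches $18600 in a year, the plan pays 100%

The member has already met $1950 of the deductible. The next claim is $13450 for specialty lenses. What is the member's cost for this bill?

$2740

Remaining deductible: $3500 − $1950 = $1550.
That leaves $13450 − $1550 = $11900 for coinsurance.
Coinsurance: $11900 × 10% = $1190.
That puts the member's cost at $1550 + $1190 = $2740 before any cap.
Total out-of-pocket so far would be $1950 + $2740 = $4690, below the $18600 cap — no reduction.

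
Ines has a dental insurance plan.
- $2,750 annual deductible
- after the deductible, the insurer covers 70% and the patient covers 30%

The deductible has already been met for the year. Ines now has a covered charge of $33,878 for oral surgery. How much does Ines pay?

The deductible is already satisfied, so the full bill goes to coinsurance.
30% of $33,878 = $10,163.40 falls to the patient.

$10,163.40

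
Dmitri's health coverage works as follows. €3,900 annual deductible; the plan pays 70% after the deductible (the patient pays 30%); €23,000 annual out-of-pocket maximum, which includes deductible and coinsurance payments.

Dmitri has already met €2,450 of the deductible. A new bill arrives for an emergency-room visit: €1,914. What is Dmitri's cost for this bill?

Deductible still to meet: €3,900 − €2,450 = €1,450.
After the €1,450 deductible portion, €1,914 − €1,450 = €464 is subject to coinsurance.
Patient's 30% share of €464 is €139.20.
Patient responsibility before any cap: €1,450 + €139.20 = €1,589.20.
Total out-of-pocket so far would be €2,450 + €1,589.20 = €4,039.20, below the €23,000 cap — no reduction.

€1,589.20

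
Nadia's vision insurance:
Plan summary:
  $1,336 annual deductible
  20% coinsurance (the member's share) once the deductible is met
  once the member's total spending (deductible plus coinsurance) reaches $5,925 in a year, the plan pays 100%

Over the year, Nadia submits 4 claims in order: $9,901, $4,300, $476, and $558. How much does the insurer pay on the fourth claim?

#1 ($9,901): $1,336 finishes the deductible; $8,565 goes to coinsurance; 20% of $8,565 = $1,713. Member owes $3,049 (running OOP $3,049). Insurer: $9,901 − $3,049 = $6,852.
#2 ($4,300): 20% coinsurance on $4,300 = $860. Cost to member: $860. OOP to date $3,909. Plan pays $4,300 − $860 = $3,440.
#3 ($476): 20% coinsurance on $476 = $95.20. Cost to member: $95.20. OOP to date $4,004.20. Plan pays $476 − $95.20 = $380.80.
#4 ($558): deductible already satisfied, so member's share is 20% × $558 = $111.60. Member pays $111.60; OOP now $4,115.80. Plan pays $558 − $111.60 = $446.40.

$446.40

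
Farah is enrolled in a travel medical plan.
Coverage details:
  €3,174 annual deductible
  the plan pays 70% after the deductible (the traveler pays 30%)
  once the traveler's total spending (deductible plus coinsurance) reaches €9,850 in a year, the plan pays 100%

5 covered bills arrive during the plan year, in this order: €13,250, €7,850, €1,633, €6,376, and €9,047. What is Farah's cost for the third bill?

€489.90

Claim 1 — €13,250: €3,174 to deductible, leaving €10,076; 30% of €10,076 = €3,022.80. Traveler pays €6,196.80; OOP now €6,196.80.
Claim 2 — €7,850: deductible already satisfied, so traveler's share is 30% × €7,850 = €2,355. Traveler owes €2,355 (running OOP €8,551.80).
Claim 3 — €1,633: deductible already satisfied, so traveler's share is 30% × €1,633 = €489.90. Traveler owes €489.90 (running OOP €9,041.70).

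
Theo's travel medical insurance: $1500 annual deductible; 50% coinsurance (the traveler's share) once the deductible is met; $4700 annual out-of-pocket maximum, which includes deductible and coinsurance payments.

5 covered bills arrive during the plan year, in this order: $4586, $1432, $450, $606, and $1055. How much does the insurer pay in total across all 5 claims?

$3429

Claim 1 ($4586): deductible takes $1500, $3086 remains; traveler's 50% is $1543. Traveler pays $3043; OOP now $3043. Insurer: $4586 − $3043 = $1543.
Claim 2 ($1432): deductible already satisfied, so traveler's share is 50% × $1432 = $716. Traveler pays $716; OOP now $3759. Plan pays $1432 − $716 = $716.
Claim 3 ($450): deductible already satisfied, so traveler's share is 50% × $450 = $225. Traveler owes $225 (running OOP $3984). Insurer: $450 − $225 = $225.
Claim 4 ($606): 50% coinsurance on $606 = $303. Traveler pays $303; OOP now $4287. Insurer: $606 − $303 = $303.
Claim 5 ($1055): 50% coinsurance on $1055 = $527.50. That would push OOP to $4814.50, over the $4700 cap, so traveler pays $4700 − $4287 = $413. Plan pays $1055 − $413 = $642.
Insurer total = bills − traveler's total = $8129 − $4700 = $3429.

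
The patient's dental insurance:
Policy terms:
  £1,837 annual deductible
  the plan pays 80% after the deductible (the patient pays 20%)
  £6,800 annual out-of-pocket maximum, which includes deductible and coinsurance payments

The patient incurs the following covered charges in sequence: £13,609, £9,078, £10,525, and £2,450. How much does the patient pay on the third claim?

#1 (£13,609): £1,837 finishes the deductible; £11,772 goes to coinsurance; patient's 20% is £2,354.40. Patient pays £4,191.40; OOP now £4,191.40.
#2 (£9,078): deductible met; 20% of £9,078 = £1,815.60. Patient owes £1,815.60 (running OOP £6,007).
#3 (£10,525): deductible met; 20% of £10,525 = £2,105. That would push OOP to £8,112, over the £6,800 cap, so patient pays £6,800 − £6,007 = £793.

£793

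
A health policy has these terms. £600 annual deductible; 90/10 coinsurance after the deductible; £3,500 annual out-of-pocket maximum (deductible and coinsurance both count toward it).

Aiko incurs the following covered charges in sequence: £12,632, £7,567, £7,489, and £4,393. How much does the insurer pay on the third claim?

£6,740.10

#1 (£12,632): £600 finishes the deductible; £12,032 goes to coinsurance; patient's 10% is £1,203.20. Cost to patient: £1,803.20. OOP to date £1,803.20. Plan pays £12,632 − £1,803.20 = £10,828.80.
#2 (£7,567): deductible met; 10% of £7,567 = £756.70. Patient pays £756.70; OOP now £2,559.90. Plan pays £7,567 − £756.70 = £6,810.30.
#3 (£7,489): deductible met; 10% of £7,489 = £748.90. Patient pays £748.90; OOP now £3,308.80. Plan pays £7,489 − £748.90 = £6,740.10.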